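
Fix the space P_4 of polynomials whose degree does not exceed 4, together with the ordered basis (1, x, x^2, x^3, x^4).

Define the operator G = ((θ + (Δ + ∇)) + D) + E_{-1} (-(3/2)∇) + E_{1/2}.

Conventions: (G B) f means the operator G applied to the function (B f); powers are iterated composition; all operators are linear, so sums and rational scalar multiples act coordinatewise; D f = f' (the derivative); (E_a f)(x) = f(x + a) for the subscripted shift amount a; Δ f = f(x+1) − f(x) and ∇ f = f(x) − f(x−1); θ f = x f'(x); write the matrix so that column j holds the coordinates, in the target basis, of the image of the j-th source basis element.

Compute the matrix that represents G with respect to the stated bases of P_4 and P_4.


image of 1: 1
image of x: 2x + 2
image of x^2: 3x^2 + 4x + 19/4
image of x^3: 4x^3 + 6x^2 + (57/4)x - 67/8
image of x^4: 5x^4 + 8x^3 + (57/2)x^2 - (67/2)x + 361/16
each image's coordinates form column j of the matrix

the matrix is [[1, 2, 19/4, -67/8, 361/16]; [0, 2, 4, 57/4, -67/2]; [0, 0, 3, 6, 57/2]; [0, 0, 0, 4, 8]; [0, 0, 0, 0, 5]] (rows listed top to bottom)


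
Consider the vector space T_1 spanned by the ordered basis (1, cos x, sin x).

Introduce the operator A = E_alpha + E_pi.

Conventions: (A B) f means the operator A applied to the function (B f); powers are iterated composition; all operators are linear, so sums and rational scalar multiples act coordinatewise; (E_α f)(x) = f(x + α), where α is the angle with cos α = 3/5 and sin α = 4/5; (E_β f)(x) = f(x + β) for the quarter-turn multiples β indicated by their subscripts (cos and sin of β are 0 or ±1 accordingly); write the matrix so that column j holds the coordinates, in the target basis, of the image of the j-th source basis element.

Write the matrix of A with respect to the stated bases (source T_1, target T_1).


the matrix is [[2, 0, 0]; [0, -2/5, 4/5]; [0, -4/5, -2/5]] (rows listed top to bottom)

image of 1: 2
image of cos x: -(2/5)cos x - (4/5)sin x
image of sin x: (4/5)cos x - (2/5)sin x
each image's coordinates form column j of the matrix


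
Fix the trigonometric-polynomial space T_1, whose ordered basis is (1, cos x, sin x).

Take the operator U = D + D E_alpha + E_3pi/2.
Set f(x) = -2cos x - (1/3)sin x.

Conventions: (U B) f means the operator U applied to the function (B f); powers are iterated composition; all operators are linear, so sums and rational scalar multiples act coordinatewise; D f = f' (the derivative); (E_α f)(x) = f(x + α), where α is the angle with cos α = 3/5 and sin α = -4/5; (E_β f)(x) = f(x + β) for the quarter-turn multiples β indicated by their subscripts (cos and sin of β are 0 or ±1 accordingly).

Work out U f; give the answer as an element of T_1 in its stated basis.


g(x) = -(9/5)cos x + (14/15)sin x

D f = -(1/3)cos x + 2sin x
E_alpha f = -(14/15)cos x - (9/5)sin x
D E_alpha f = -(9/5)cos x + (14/15)sin x
E_3pi/2 f = (1/3)cos x - 2sin x
(D + D E_alpha + E_3pi/2) f = -(9/5)cos x + (14/15)sin x


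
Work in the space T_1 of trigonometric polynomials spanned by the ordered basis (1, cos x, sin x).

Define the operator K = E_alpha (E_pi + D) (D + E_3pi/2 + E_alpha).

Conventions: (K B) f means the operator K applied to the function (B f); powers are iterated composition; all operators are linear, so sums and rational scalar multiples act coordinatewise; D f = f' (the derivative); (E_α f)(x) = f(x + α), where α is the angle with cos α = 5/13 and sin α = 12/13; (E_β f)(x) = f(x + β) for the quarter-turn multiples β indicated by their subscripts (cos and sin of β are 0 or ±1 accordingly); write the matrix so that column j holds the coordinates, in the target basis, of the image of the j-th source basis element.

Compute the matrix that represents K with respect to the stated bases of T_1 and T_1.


image of 1: 2
image of cos x: -(1/169)cos x + (239/169)sin x
image of sin x: -(239/169)cos x - (1/169)sin x
each image's coordinates form column j of the matrix

the matrix is [[2, 0, 0]; [0, -1/169, -239/169]; [0, 239/169, -1/169]] (rows listed top to bottom)


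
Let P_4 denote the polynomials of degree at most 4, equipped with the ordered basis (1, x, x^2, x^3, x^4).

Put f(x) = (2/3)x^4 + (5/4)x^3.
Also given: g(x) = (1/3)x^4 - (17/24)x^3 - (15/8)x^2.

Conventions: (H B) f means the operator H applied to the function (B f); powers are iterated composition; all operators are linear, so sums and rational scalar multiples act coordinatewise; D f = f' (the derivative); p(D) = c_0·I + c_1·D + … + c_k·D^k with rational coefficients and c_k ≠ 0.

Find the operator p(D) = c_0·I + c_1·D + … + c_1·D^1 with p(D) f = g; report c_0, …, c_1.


D^0 f = (2/3)x^4 + (5/4)x^3
D^1 f = (8/3)x^3 + (15/4)x^2
matching coefficients of g against c_0 f + c_1 Df + … from the top degree down determines the c_i
solution: c_0 = 1/2, c_1 = -1/2

c_0 = 1/2, c_1 = -1/2


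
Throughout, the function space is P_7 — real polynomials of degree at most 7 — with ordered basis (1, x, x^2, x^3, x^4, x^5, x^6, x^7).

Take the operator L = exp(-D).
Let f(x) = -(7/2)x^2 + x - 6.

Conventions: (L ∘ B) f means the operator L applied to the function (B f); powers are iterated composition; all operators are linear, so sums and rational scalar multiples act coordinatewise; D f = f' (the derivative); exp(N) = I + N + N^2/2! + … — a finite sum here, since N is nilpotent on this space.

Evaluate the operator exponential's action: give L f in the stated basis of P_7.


order-1 term: 7x - 1
order-2 term: -7/2
the series for exp(-D) f terminates at order 2
exp(-D) f = -(7/2)x^2 + 8x - 21/2

the image equals g(x) = -(7/2)x^2 + 8x - 21/2


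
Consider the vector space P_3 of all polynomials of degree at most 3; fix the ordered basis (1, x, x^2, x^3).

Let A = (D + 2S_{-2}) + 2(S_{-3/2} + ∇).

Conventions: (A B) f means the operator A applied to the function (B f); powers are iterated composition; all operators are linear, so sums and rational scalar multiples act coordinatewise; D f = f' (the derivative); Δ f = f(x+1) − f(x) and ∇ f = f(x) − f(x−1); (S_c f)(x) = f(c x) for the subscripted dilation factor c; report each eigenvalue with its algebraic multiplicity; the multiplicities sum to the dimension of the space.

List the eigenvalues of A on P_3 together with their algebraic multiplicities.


λ = -91/4 (multiplicity 1), λ = -7 (multiplicity 1), λ = 4 (multiplicity 1), λ = 25/2 (multiplicity 1)

image of 1: 4
image of x: -7x + 3
image of x^2: (25/2)x^2 + 6x - 2
image of x^3: -(91/4)x^3 + 9x^2 - 6x + 2
the matrix is upper triangular; its diagonal is (4, -7, 25/2, -91/4)
for a triangular matrix the eigenvalues are the diagonal entries, with algebraic multiplicity their repetition count


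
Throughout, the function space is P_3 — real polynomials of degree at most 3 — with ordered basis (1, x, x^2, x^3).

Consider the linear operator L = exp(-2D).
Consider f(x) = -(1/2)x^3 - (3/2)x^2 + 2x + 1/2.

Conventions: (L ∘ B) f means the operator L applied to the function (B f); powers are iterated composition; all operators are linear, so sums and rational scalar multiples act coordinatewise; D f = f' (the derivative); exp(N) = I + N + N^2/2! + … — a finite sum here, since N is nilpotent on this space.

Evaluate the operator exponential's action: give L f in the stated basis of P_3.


the image equals g(x) = -(1/2)x^3 + (3/2)x^2 + 2x - 11/2

order-1 term: 3x^2 + 6x - 4
order-2 term: -6x - 6
order-3 term: 4
the series for exp(-2D) f terminates at order 3
exp(-2D) f = -(1/2)x^3 + (3/2)x^2 + 2x - 11/2


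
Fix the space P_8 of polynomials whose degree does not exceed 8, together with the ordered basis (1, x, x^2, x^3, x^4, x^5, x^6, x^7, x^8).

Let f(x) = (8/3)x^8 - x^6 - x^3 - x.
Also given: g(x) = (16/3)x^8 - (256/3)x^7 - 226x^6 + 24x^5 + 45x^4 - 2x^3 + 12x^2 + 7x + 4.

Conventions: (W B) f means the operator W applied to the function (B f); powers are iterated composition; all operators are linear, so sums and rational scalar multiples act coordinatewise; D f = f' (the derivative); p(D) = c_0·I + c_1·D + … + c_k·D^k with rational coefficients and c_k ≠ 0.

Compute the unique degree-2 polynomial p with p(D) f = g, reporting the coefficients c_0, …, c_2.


D^0 f = (8/3)x^8 - x^6 - x^3 - x
D^1 f = (64/3)x^7 - 6x^5 - 3x^2 - 1
D^2 f = (448/3)x^6 - 30x^4 - 6x
matching coefficients of g against c_0 f + c_1 Df + … from the top degree down determines the c_i
solution: c_0 = 2, c_1 = -4, c_2 = -3/2

p(D) = 2·I − 4·D − (3/2)·D^2, i.e. c_0 = 2, c_1 = -4, c_2 = -3/2


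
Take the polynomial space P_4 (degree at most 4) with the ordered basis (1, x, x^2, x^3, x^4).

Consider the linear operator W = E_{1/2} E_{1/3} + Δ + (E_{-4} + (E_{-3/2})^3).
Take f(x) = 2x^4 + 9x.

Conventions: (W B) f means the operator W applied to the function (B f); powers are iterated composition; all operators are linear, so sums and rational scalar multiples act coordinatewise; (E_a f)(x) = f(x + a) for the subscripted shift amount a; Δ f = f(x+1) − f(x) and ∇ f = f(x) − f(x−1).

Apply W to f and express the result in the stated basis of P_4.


the image equals g(x) = 6x^4 - (160/3)x^3 + (1366/3)x^2 - (32437/27)x + 413129/324

E_{1/3} f = 2x^4 + (8/3)x^3 + (4/3)x^2 + (251/27)x + 245/81
E_{1/2} E_{1/3} f = 2x^4 + (20/3)x^3 + (25/3)x^2 + (368/27)x + 5485/648
Δ f = 8x^3 + 12x^2 + 8x + 11
E_{-4} f = 2x^4 - 32x^3 + 192x^2 - 503x + 476
E_{-3/2} f = 2x^4 - 12x^3 + 27x^2 - 18x - 27/8
E_{-3/2} E_{-3/2} f = 2x^4 - 24x^3 + 108x^2 - 207x + 135
E_{-3/2} E_{-3/2} E_{-3/2} f = 2x^4 - 36x^3 + 243x^2 - 720x + 6237/8
(E_{-4} + (E_{-3/2})^3) f = 4x^4 - 68x^3 + 435x^2 - 1223x + 10045/8
(E_{1/2} E_{1/3} + Δ + (E_{-4} + (E_{-3/2})^3)) f = 6x^4 - (160/3)x^3 + (1366/3)x^2 - (32437/27)x + 413129/324


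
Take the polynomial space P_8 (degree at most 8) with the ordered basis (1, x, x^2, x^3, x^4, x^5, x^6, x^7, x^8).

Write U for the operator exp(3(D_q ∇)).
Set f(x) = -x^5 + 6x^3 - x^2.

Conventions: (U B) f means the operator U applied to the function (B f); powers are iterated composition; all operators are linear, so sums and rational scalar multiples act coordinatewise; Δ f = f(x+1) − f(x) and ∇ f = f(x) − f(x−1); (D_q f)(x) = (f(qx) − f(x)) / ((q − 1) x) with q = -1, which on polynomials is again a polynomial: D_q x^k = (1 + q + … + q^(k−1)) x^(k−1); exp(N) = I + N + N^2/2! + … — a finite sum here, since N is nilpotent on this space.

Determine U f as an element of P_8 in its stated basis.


order-1 term: 30x^2 - 45
order-2 term: 90
the series for exp(3(D_q ∇)) f terminates at order 2
exp(3(D_q ∇)) f = -x^5 + 6x^3 + 29x^2 + 45

g(x) = -x^5 + 6x^3 + 29x^2 + 45


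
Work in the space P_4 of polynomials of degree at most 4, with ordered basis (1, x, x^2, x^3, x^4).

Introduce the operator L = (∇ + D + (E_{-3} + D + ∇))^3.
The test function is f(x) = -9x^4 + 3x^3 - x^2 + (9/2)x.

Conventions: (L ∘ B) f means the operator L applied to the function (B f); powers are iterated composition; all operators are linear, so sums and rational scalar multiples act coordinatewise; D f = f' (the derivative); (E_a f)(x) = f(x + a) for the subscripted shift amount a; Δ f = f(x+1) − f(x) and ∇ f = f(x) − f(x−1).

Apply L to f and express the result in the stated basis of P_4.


the image equals g(x) = -9x^4 - 105x^3 - 1432x^2 - (3621/2)x - 13563/2

∇ f = -36x^3 + 63x^2 - 47x + 35/2
D f = -36x^3 + 9x^2 - 2x + 9/2
E_{-3} f = -9x^4 + 111x^3 - 514x^2 + (2127/2)x - 1665/2
D f = -36x^3 + 9x^2 - 2x + 9/2
∇ f = -36x^3 + 63x^2 - 47x + 35/2
(E_{-3} + D + ∇) f = -9x^4 + 39x^3 - 442x^2 + (2029/2)x - 1621/2
(∇ + D + (E_{-3} + D + ∇)) f = -9x^4 - 33x^3 - 370x^2 + (1931/2)x - 1577/2
∇ (∇ + D + (E_{-3} + D + ∇)) f = -36x^3 - 45x^2 - 677x + 2623/2
D (∇ + D + (E_{-3} + D + ∇)) f = -36x^3 - 99x^2 - 740x + 1931/2
E_{-3} (∇ + D + (E_{-3} + D + ∇)) f = -9x^4 + 75x^3 - 559x^2 + (6533/2)x - 6853
D (∇ + D + (E_{-3} + D + ∇)) f = -36x^3 - 99x^2 - 740x + 1931/2
∇ (∇ + D + (E_{-3} + D + ∇)) f = -36x^3 - 45x^2 - 677x + 2623/2
(E_{-3} + D + ∇) (∇ + D + (E_{-3} + D + ∇)) f = -9x^4 + 3x^3 - 703x^2 + (3699/2)x - 4576
(∇ + D + (E_{-3} + D + ∇)) (∇ + D + (E_{-3} + D + ∇)) f = -9x^4 - 69x^3 - 847x^2 + (865/2)x - 2299
∇ (∇ + D + (E_{-3} + D + ∇)) (∇ + D + (E_{-3} + D + ∇)) f = -36x^3 - 153x^2 - 1523x + 2439/2
D (∇ + D + (E_{-3} + D + ∇)) (∇ + D + (E_{-3} + D + ∇)) f = -36x^3 - 207x^2 - 1694x + 865/2
E_{-3} (∇ + D + (E_{-3} + D + ∇)) (∇ + D + (E_{-3} + D + ∇)) f = -9x^4 + 39x^3 - 712x^2 + (9247/2)x - 20171/2
D (∇ + D + (E_{-3} + D + ∇)) (∇ + D + (E_{-3} + D + ∇)) f = -36x^3 - 207x^2 - 1694x + 865/2
∇ (∇ + D + (E_{-3} + D + ∇)) (∇ + D + (E_{-3} + D + ∇)) f = -36x^3 - 153x^2 - 1523x + 2439/2
(E_{-3} + D + ∇) (∇ + D + (E_{-3} + D + ∇)) (∇ + D + (E_{-3} + D + ∇)) f = -9x^4 - 33x^3 - 1072x^2 + (2813/2)x - 16867/2
(∇ + D + (E_{-3} + D + ∇)) (∇ + D + (E_{-3} + D + ∇)) (∇ + D + (E_{-3} + D + ∇)) f = -9x^4 - 105x^3 - 1432x^2 - (3621/2)x - 13563/2


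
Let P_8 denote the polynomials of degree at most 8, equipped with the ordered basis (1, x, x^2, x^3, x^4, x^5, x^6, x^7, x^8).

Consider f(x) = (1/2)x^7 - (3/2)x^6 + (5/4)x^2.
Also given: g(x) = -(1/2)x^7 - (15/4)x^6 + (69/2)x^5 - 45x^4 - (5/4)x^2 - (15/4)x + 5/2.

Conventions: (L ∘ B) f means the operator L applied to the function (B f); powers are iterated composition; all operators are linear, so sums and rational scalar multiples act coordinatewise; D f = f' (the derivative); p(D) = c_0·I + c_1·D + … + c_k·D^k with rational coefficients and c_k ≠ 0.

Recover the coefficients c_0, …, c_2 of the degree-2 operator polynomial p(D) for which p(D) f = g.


p(D) = -I − (3/2)·D + D^2, i.e. c_0 = -1, c_1 = -3/2, c_2 = 1

D^0 f = (1/2)x^7 - (3/2)x^6 + (5/4)x^2
D^1 f = (7/2)x^6 - 9x^5 + (5/2)x
D^2 f = 21x^5 - 45x^4 + 5/2
matching coefficients of g against c_0 f + c_1 Df + … from the top degree down determines the c_i
solution: c_0 = -1, c_1 = -3/2, c_2 = 1


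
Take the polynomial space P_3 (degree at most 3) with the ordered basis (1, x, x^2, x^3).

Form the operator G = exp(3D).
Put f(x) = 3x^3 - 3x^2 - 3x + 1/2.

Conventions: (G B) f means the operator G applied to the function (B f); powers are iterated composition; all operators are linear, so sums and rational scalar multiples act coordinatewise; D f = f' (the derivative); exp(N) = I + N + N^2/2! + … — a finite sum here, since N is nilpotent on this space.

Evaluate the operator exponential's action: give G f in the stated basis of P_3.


order-1 term: 27x^2 - 18x - 9
order-2 term: 81x - 27
order-3 term: 81
the series for exp(3D) f terminates at order 3
exp(3D) f = 3x^3 + 24x^2 + 60x + 91/2

the result is g(x) = 3x^3 + 24x^2 + 60x + 91/2


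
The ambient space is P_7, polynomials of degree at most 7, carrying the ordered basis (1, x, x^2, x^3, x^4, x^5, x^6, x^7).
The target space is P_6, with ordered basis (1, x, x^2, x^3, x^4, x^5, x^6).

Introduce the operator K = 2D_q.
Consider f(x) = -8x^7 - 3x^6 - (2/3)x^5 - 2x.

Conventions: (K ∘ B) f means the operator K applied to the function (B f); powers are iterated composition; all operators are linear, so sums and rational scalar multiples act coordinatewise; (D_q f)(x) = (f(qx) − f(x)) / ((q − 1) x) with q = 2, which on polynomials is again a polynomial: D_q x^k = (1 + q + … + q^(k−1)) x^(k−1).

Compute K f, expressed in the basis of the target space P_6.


the result is g(x) = -2032x^6 - 378x^5 - (124/3)x^4 - 4

D_q f = -1016x^6 - 189x^5 - (62/3)x^4 - 2
(2D_q) f = -2032x^6 - 378x^5 - (124/3)x^4 - 4


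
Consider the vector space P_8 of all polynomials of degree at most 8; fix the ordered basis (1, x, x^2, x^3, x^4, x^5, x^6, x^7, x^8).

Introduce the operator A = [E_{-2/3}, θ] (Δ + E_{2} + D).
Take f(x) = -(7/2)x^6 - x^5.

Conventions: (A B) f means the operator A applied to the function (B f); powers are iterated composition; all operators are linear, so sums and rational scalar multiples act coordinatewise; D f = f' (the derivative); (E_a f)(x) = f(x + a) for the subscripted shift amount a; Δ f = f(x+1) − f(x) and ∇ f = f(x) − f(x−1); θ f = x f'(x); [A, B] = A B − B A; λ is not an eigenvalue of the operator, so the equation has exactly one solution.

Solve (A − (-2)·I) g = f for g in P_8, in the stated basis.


the image equals g(x) = -(7/4)x^6 - 4x^5 - 65x^4 - (1615/9)x^3 - (32180/27)x^2 - (349715/162)x - 305254/81

write g with unknown coordinates in the stated basis and equate coefficients in (A − (-2)·I) g = f
solving from the highest basis element down gives g = -(7/4)x^6 - 4x^5 - 65x^4 - (1615/9)x^3 - (32180/27)x^2 - (349715/162)x - 305254/81
check: A g = 7x^5 + 130x^4 + (3230/9)x^3 + (64360/27)x^2 + (349715/81)x + 610508/81
so A g − (-2)·g = -(7/2)x^6 - x^5 = f ✓


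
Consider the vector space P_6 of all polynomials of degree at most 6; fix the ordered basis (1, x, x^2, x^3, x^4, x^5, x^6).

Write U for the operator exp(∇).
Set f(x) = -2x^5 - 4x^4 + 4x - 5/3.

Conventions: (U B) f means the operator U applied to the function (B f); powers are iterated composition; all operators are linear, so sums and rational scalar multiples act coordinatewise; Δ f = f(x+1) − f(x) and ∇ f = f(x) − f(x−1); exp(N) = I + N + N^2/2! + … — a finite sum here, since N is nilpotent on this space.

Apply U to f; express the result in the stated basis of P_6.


order-1 term: -10x^4 + 4x^3 + 4x^2 - 6x + 6
order-2 term: -20x^3 + 36x^2 - 22x + 2
order-3 term: -20x^2 + 44x - 26
order-4 term: -10x + 16
order-5 term: -2
the series for exp(∇) f terminates at order 5
exp(∇) f = -2x^5 - 14x^4 - 16x^3 + 20x^2 + 10x - 17/3

g(x) = -2x^5 - 14x^4 - 16x^3 + 20x^2 + 10x - 17/3


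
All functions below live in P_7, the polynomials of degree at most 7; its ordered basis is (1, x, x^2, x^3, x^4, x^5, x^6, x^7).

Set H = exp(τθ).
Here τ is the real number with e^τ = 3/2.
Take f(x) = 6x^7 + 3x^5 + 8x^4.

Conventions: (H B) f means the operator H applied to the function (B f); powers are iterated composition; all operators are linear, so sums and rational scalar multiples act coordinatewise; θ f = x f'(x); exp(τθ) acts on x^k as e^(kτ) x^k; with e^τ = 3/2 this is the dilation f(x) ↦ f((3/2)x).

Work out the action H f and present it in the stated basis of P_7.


exp(τθ) x^k = e^(kτ) x^k; with e^τ = 3/2 this sends x^k to (3/2)^k x^k
x^4 ↦ 81/16 x^4
x^5 ↦ 243/32 x^5
x^7 ↦ 2187/128 x^7
applying this coordinatewise to f: exp(τθ) f = (6561/64)x^7 + (729/32)x^5 + (81/2)x^4

the image equals g(x) = (6561/64)x^7 + (729/32)x^5 + (81/2)x^4


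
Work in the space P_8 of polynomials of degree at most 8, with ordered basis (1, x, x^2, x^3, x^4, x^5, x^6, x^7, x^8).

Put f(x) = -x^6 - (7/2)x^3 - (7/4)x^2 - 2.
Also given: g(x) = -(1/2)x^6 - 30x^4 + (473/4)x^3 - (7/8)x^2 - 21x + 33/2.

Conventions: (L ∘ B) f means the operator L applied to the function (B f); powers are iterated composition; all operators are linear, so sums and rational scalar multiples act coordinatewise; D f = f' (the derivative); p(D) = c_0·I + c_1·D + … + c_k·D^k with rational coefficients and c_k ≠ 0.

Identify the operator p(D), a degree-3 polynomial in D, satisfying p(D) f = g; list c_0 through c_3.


p(D) = (1/2)·I + D^2 − D^3, i.e. c_0 = 1/2, c_1 = 0, c_2 = 1, c_3 = -1

D^0 f = -x^6 - (7/2)x^3 - (7/4)x^2 - 2
D^1 f = -6x^5 - (21/2)x^2 - (7/2)x
D^2 f = -30x^4 - 21x - 7/2
D^3 f = -120x^3 - 21
matching coefficients of g against c_0 f + c_1 Df + … from the top degree down determines the c_i
solution: c_0 = 1/2, c_1 = 0, c_2 = 1, c_3 = -1


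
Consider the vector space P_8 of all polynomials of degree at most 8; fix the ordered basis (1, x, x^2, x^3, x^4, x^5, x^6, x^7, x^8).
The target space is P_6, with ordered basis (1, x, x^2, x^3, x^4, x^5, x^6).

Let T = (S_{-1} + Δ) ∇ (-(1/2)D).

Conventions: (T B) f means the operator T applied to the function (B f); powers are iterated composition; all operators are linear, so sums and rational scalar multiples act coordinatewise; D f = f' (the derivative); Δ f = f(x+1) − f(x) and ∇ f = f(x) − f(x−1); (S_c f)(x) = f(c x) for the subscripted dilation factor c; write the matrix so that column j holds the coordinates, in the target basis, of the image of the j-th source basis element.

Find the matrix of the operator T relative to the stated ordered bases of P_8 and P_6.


the matrix is [[0, 0, -1, -3/2, -2, -5/2, -3, -7/2, -4]; [0, 0, 0, 3, -18, 10, -45, 21, -84]; [0, 0, 0, 0, -6, -15, -30, -105/2, -84]; [0, 0, 0, 0, 0, 10, -90, 70, -420]; [0, 0, 0, 0, 0, 0, -15, -105/2, -140]; [0, 0, 0, 0, 0, 0, 0, 21, -252]; [0, 0, 0, 0, 0, 0, 0, 0, -28]] (rows listed top to bottom)

image of 1: 0
image of x: 0
image of x^2: -1
image of x^3: 3x - 3/2
image of x^4: -6x^2 - 18x - 2
image of x^5: 10x^3 - 15x^2 + 10x - 5/2
image of x^6: -15x^4 - 90x^3 - 30x^2 - 45x - 3
image of x^7: 21x^5 - (105/2)x^4 + 70x^3 - (105/2)x^2 + 21x - 7/2
image of x^8: -28x^6 - 252x^5 - 140x^4 - 420x^3 - 84x^2 - 84x - 4
each image's coordinates form column j of the matrix


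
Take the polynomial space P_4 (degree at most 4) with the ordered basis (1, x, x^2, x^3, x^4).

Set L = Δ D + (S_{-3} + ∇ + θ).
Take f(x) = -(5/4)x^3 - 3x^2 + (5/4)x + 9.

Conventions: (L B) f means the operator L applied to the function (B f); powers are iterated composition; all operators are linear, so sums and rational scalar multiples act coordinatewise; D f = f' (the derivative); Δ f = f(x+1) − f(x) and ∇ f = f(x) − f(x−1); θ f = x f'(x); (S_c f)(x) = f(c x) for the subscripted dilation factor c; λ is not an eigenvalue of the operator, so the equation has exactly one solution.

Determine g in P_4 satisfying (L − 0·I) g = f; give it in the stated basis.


g(x) = (5/96)x^3 - (101/352)x^2 - (587/704)x + 20935/2112

write g with unknown coordinates in the stated basis and equate coefficients in (L − 0·I) g = f
solving from the highest basis element down gives g = (5/96)x^3 - (101/352)x^2 - (587/704)x + 20935/2112
check: L g = -(5/4)x^3 - 3x^2 + (5/4)x + 9
so L g − 0·g = -(5/4)x^3 - 3x^2 + (5/4)x + 9 = f ✓


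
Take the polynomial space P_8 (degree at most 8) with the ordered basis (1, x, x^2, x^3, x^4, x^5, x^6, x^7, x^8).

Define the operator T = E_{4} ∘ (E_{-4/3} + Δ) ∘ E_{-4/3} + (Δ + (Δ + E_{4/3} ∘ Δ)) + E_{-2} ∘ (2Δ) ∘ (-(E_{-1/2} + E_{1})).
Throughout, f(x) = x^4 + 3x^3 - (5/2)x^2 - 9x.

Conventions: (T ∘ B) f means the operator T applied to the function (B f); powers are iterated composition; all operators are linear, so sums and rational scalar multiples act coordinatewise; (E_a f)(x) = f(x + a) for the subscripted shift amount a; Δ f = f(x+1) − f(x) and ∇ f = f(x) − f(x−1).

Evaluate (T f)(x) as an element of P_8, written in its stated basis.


the result is g(x) = x^4 + (25/3)x^3 + (913/6)x^2 + (7357/27)x + 34991/162

E_{-4/3} f = x^4 - (7/3)x^3 - (23/6)x^2 + (113/27)x + 292/81
E_{-4/3} E_{-4/3} f = x^4 - (23/3)x^3 + (97/6)x^2 - (203/27)x - 8/81
Δ E_{-4/3} f = 4x^3 - x^2 - (32/3)x - 53/54
(E_{-4/3} + Δ) E_{-4/3} f = x^4 - (11/3)x^3 + (91/6)x^2 - (491/27)x - 175/162
E_{4} ((E_{-4/3} + Δ) ∘ E_{-4/3}) f = x^4 + (37/3)x^3 + (403/6)x^2 + (4945/27)x + 30809/162
Δ f = 4x^3 + 15x^2 + 8x - 15/2
Δ f = 4x^3 + 15x^2 + 8x - 15/2
Δ f = 4x^3 + 15x^2 + 8x - 15/2
E_{4/3} Δ f = 4x^3 + 31x^2 + (208/3)x + 2123/54
(Δ + E_{4/3} ∘ Δ) f = 8x^3 + 46x^2 + (232/3)x + 859/27
(Δ + (Δ + E_{4/3} ∘ Δ)) f = 12x^3 + 61x^2 + (256/3)x + 1313/54
E_{-1/2} f = x^4 + x^3 - (11/2)x^2 - (19/4)x + 57/16
E_{1} f = x^4 + 7x^3 + (25/2)x^2 - x - 15/2
(E_{-1/2} + E_{1}) f = 2x^4 + 8x^3 + 7x^2 - (23/4)x - 63/16
(-(E_{-1/2} + E_{1})) f = -2x^4 - 8x^3 - 7x^2 + (23/4)x + 63/16
Δ (-(E_{-1/2} + E_{1})) f = -8x^3 - 36x^2 - 46x - 45/4
(2Δ) (-(E_{-1/2} + E_{1})) f = -16x^3 - 72x^2 - 92x - 45/2
E_{-2} (2Δ) (-(E_{-1/2} + E_{1})) f = -16x^3 + 24x^2 + 4x + 3/2
(E_{4} ∘ (E_{-4/3} + Δ) ∘ E_{-4/3} + (Δ + (Δ + E_{4/3} ∘ Δ)) + E_{-2} ∘ (2Δ) ∘ (-(E_{-1/2} + E_{1}))) f = x^4 + (25/3)x^3 + (913/6)x^2 + (7357/27)x + 34991/162


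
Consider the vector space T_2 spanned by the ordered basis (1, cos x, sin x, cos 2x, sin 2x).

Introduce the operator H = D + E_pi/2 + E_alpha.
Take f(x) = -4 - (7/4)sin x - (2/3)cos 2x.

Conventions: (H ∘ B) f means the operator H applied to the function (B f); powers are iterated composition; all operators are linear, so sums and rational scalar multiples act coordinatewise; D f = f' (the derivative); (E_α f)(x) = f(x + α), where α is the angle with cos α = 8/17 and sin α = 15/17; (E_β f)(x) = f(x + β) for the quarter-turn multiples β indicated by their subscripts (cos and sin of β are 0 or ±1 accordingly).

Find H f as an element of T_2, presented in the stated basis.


the result is g(x) = -8 - (343/68)cos x - (14/17)sin x + (300/289)cos 2x + (1636/867)sin 2x

D f = -(7/4)cos x + (4/3)sin 2x
E_pi/2 f = -4 - (7/4)cos x + (2/3)cos 2x
E_alpha f = -4 - (105/68)cos x - (14/17)sin x + (322/867)cos 2x + (160/289)sin 2x
(D + E_pi/2 + E_alpha) f = -8 - (343/68)cos x - (14/17)sin x + (300/289)cos 2x + (1636/867)sin 2x


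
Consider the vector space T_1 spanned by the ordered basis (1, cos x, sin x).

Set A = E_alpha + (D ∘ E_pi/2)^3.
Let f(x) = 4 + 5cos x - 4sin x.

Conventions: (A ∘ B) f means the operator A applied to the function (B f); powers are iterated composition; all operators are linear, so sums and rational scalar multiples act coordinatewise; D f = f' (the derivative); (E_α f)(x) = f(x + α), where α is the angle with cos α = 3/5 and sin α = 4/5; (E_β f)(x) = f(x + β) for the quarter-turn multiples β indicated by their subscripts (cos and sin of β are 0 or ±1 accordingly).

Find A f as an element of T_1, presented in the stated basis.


the image equals g(x) = 4 - (26/5)cos x - (12/5)sin x

E_alpha f = 4 - (1/5)cos x - (32/5)sin x
E_pi/2 f = 4 - 4cos x - 5sin x
D E_pi/2 f = -5cos x + 4sin x
E_pi/2 (D ∘ E_pi/2) f = 4cos x + 5sin x
D E_pi/2 (D ∘ E_pi/2) f = 5cos x - 4sin x
E_pi/2 (D ∘ E_pi/2) (D ∘ E_pi/2) f = -4cos x - 5sin x
D E_pi/2 (D ∘ E_pi/2) (D ∘ E_pi/2) f = -5cos x + 4sin x
(E_alpha + (D ∘ E_pi/2)^3) f = 4 - (26/5)cos x - (12/5)sin x


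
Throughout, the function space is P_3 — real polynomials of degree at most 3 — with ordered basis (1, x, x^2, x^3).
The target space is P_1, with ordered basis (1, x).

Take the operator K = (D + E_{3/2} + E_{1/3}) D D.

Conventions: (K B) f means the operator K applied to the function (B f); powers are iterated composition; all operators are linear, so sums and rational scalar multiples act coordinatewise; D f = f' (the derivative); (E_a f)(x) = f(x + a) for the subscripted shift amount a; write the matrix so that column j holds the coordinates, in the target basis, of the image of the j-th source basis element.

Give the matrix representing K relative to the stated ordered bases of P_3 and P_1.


the matrix is [[0, 0, 4, 17]; [0, 0, 0, 12]] (rows listed top to bottom)

image of 1: 0
image of x: 0
image of x^2: 4
image of x^3: 12x + 17
each image's coordinates form column j of the matrix


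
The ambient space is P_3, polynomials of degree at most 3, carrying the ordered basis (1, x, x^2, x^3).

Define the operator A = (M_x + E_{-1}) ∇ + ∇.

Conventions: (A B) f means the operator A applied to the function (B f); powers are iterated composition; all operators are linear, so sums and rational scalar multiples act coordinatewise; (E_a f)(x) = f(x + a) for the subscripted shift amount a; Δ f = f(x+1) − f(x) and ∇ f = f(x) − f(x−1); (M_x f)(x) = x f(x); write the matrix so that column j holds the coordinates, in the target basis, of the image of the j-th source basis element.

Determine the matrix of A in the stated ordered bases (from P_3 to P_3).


the matrix is [[0, 2, -4, 8]; [0, 1, 3, -11]; [0, 0, 2, 3]; [0, 0, 0, 3]] (rows listed top to bottom)

image of 1: 0
image of x: x + 2
image of x^2: 2x^2 + 3x - 4
image of x^3: 3x^3 + 3x^2 - 11x + 8
each image's coordinates form column j of the matrix


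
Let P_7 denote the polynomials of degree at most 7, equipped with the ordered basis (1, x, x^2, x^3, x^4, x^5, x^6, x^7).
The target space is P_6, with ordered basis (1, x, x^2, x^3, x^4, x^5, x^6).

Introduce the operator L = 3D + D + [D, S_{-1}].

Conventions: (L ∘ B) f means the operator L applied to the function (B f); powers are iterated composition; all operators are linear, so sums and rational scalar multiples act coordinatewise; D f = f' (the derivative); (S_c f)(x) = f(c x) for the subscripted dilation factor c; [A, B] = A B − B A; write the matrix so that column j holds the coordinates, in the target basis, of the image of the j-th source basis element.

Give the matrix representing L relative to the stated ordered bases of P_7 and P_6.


the matrix is [[0, 2, 0, 0, 0, 0, 0, 0]; [0, 0, 12, 0, 0, 0, 0, 0]; [0, 0, 0, 6, 0, 0, 0, 0]; [0, 0, 0, 0, 24, 0, 0, 0]; [0, 0, 0, 0, 0, 10, 0, 0]; [0, 0, 0, 0, 0, 0, 36, 0]; [0, 0, 0, 0, 0, 0, 0, 14]] (rows listed top to bottom)

image of 1: 0
image of x: 2
image of x^2: 12x
image of x^3: 6x^2
image of x^4: 24x^3
image of x^5: 10x^4
image of x^6: 36x^5
image of x^7: 14x^6
each image's coordinates form column j of the matrix


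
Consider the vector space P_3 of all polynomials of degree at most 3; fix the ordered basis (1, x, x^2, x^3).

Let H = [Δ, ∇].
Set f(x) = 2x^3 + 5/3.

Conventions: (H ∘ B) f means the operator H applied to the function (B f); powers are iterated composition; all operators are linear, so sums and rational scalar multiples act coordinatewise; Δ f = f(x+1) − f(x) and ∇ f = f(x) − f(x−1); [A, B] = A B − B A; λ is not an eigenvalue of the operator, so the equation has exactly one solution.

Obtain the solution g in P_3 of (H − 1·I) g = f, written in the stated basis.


the image equals g(x) = -2x^3 - 5/3

write g with unknown coordinates in the stated basis and equate coefficients in (H − 1·I) g = f
solving from the highest basis element down gives g = -2x^3 - 5/3
check: H g = 0
so H g − 1·g = 2x^3 + 5/3 = f ✓


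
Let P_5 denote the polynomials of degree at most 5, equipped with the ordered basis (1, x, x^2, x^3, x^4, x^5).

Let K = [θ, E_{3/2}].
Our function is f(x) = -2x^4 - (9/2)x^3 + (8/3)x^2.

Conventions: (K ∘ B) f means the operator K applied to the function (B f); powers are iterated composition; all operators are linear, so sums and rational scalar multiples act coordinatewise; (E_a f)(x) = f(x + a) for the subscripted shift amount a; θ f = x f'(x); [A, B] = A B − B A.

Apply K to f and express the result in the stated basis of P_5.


the image equals g(x) = 12x^3 + (297/4)x^2 + (535/4)x + 1185/16

E_{3/2} f = -2x^4 - (33/2)x^3 - (535/12)x^2 - (395/8)x - 309/16
θ E_{3/2} f = -8x^4 - (99/2)x^3 - (535/6)x^2 - (395/8)x
θ f = -8x^4 - (27/2)x^3 + (16/3)x^2
E_{3/2} θ f = -8x^4 - (123/2)x^3 - (1961/12)x^2 - (1465/8)x - 1185/16
[θ, E_{3/2}] f = 12x^3 + (297/4)x^2 + (535/4)x + 1185/16


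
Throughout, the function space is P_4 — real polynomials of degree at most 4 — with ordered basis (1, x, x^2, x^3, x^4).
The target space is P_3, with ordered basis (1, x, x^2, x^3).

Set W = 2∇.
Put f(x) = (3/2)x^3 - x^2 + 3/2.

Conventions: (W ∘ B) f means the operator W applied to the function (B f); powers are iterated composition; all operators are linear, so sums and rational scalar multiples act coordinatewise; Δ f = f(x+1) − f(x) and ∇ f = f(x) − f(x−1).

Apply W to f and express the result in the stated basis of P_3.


∇ f = (9/2)x^2 - (13/2)x + 5/2
(2∇) f = 9x^2 - 13x + 5

g(x) = 9x^2 - 13x + 5


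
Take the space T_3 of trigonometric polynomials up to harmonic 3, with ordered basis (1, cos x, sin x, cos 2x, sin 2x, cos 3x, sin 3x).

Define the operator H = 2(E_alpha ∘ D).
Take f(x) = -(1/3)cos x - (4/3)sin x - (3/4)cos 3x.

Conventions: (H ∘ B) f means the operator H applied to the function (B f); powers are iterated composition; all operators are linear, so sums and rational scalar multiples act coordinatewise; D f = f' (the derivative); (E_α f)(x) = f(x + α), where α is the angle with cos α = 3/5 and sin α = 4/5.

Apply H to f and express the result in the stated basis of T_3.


D f = -(4/3)cos x + (1/3)sin x + (9/4)sin 3x
E_alpha D f = -(8/15)cos x + (19/15)sin x + (99/125)cos 3x - (1053/500)sin 3x
(2(E_alpha ∘ D)) f = -(16/15)cos x + (38/15)sin x + (198/125)cos 3x - (1053/250)sin 3x

the image equals g(x) = -(16/15)cos x + (38/15)sin x + (198/125)cos 3x - (1053/250)sin 3x


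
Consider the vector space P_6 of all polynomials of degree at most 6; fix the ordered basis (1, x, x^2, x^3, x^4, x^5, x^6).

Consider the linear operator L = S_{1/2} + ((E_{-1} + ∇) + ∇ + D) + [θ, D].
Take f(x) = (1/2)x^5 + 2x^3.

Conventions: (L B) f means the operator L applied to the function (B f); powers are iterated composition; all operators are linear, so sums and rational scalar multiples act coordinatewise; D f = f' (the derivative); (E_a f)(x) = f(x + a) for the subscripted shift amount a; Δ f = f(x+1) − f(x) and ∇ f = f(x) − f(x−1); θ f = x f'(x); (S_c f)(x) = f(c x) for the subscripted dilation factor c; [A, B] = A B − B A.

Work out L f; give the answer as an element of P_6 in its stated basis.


the image equals g(x) = (33/64)x^5 + (5/2)x^4 - (11/4)x^3 + 11x^2 - (17/2)x + 5/2

S_{1/2} f = (1/64)x^5 + (1/4)x^3
E_{-1} f = (1/2)x^5 - (5/2)x^4 + 7x^3 - 11x^2 + (17/2)x - 5/2
∇ f = (5/2)x^4 - 5x^3 + 11x^2 - (17/2)x + 5/2
(E_{-1} + ∇) f = (1/2)x^5 + 2x^3
∇ f = (5/2)x^4 - 5x^3 + 11x^2 - (17/2)x + 5/2
D f = (5/2)x^4 + 6x^2
((E_{-1} + ∇) + ∇ + D) f = (1/2)x^5 + 5x^4 - 3x^3 + 17x^2 - (17/2)x + 5/2
D f = (5/2)x^4 + 6x^2
θ D f = 10x^4 + 12x^2
θ f = (5/2)x^5 + 6x^3
D θ f = (25/2)x^4 + 18x^2
[θ, D] f = -(5/2)x^4 - 6x^2
(S_{1/2} + ((E_{-1} + ∇) + ∇ + D) + [θ, D]) f = (33/64)x^5 + (5/2)x^4 - (11/4)x^3 + 11x^2 - (17/2)x + 5/2


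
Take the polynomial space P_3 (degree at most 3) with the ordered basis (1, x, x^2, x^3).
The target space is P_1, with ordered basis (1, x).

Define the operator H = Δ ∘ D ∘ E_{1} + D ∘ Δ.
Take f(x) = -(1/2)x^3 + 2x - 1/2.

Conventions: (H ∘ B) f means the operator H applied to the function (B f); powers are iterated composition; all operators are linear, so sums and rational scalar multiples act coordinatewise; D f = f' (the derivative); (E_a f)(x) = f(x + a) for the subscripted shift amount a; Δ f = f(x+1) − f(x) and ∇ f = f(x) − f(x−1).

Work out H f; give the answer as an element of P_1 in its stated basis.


E_{1} f = -(1/2)x^3 - (3/2)x^2 + (1/2)x + 1
D E_{1} f = -(3/2)x^2 - 3x + 1/2
Δ (D ∘ E_{1}) f = -3x - 9/2
Δ f = -(3/2)x^2 - (3/2)x + 3/2
D Δ f = -3x - 3/2
(Δ ∘ D ∘ E_{1} + D ∘ Δ) f = -6x - 6

the result is g(x) = -6x - 6


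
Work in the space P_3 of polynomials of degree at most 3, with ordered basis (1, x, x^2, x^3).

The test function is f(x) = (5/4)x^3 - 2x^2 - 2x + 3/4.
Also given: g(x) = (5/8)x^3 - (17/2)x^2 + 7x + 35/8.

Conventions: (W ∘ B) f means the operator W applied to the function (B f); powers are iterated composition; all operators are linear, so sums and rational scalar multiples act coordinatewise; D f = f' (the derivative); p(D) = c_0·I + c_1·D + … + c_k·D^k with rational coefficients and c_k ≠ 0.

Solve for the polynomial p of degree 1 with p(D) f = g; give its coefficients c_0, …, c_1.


D^0 f = (5/4)x^3 - 2x^2 - 2x + 3/4
D^1 f = (15/4)x^2 - 4x - 2
matching coefficients of g against c_0 f + c_1 Df + … from the top degree down determines the c_i
solution: c_0 = 1/2, c_1 = -2

c_0 = 1/2, c_1 = -2


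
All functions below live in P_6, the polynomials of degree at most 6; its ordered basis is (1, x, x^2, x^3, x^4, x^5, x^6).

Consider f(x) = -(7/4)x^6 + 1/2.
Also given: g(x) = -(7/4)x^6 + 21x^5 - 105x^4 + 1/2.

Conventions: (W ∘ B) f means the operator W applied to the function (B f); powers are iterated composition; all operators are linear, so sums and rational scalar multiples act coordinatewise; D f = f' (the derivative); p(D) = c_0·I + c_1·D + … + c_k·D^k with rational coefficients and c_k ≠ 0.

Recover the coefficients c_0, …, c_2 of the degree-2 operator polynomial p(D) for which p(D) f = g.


D^0 f = -(7/4)x^6 + 1/2
D^1 f = -(21/2)x^5
D^2 f = -(105/2)x^4
matching coefficients of g against c_0 f + c_1 Df + … from the top degree down determines the c_i
solution: c_0 = 1, c_1 = -2, c_2 = 2

c_0 = 1, c_1 = -2, c_2 = 2


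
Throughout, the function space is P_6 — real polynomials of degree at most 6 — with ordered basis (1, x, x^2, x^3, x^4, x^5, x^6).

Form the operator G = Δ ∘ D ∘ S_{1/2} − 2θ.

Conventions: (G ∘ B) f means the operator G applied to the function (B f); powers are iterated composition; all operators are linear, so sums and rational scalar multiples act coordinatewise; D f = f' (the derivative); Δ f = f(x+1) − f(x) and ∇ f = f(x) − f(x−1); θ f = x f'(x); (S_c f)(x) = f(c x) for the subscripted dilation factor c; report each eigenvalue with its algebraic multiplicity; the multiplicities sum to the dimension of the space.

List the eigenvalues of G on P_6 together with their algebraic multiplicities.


image of 1: 0
image of x: -2x
image of x^2: -4x^2 + 1/2
image of x^3: -6x^3 + (3/4)x + 3/8
image of x^4: -8x^4 + (3/4)x^2 + (3/4)x + 1/4
image of x^5: -10x^5 + (5/8)x^3 + (15/16)x^2 + (5/8)x + 5/32
image of x^6: -12x^6 + (15/32)x^4 + (15/16)x^3 + (15/16)x^2 + (15/32)x + 3/32
the matrix is upper triangular; its diagonal is (0, -2, -4, -6, -8, -10, -12)
for a triangular matrix the eigenvalues are the diagonal entries, with algebraic multiplicity their repetition count

λ = -12 (multiplicity 1), λ = -10 (multiplicity 1), λ = -8 (multiplicity 1), λ = -6 (multiplicity 1), λ = -4 (multiplicity 1), λ = -2 (multiplicity 1), λ = 0 (multiplicity 1)


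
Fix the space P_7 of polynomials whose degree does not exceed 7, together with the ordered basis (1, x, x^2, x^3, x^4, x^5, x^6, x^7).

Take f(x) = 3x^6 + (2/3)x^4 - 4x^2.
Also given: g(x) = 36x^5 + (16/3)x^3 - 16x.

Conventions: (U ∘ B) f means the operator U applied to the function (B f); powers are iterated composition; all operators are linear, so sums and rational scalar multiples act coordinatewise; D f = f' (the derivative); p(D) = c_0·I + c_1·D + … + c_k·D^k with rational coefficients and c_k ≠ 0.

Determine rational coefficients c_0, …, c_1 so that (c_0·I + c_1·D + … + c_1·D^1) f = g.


D^0 f = 3x^6 + (2/3)x^4 - 4x^2
D^1 f = 18x^5 + (8/3)x^3 - 8x
matching coefficients of g against c_0 f + c_1 Df + … from the top degree down determines the c_i
solution: c_0 = 0, c_1 = 2

c_0 = 0, c_1 = 2


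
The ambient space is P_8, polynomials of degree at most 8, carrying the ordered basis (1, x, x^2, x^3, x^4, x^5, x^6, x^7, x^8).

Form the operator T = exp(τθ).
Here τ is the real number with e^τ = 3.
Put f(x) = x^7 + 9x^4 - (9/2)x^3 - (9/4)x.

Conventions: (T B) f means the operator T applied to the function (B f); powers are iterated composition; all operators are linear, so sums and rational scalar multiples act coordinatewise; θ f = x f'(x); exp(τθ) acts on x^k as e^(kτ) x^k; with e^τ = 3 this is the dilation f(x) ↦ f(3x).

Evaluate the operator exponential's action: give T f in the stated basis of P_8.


exp(τθ) x^k = e^(kτ) x^k; with e^τ = 3 this sends x^k to 3^k x^k
x ↦ 3 x
x^3 ↦ 27 x^3
x^4 ↦ 81 x^4
x^7 ↦ 2187 x^7
applying this coordinatewise to f: exp(τθ) f = 2187x^7 + 729x^4 - (243/2)x^3 - (27/4)x

the result is g(x) = 2187x^7 + 729x^4 - (243/2)x^3 - (27/4)x


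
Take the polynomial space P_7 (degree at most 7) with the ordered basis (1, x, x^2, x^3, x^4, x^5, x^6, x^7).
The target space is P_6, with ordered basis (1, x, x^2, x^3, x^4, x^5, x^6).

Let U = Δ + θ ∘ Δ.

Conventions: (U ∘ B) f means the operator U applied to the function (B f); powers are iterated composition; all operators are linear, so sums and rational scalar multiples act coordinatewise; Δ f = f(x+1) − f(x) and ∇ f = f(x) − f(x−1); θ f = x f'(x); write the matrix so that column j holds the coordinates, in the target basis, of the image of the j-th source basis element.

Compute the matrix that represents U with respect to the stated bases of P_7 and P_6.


the matrix is [[0, 1, 1, 1, 1, 1, 1, 1]; [0, 0, 4, 6, 8, 10, 12, 14]; [0, 0, 0, 9, 18, 30, 45, 63]; [0, 0, 0, 0, 16, 40, 80, 140]; [0, 0, 0, 0, 0, 25, 75, 175]; [0, 0, 0, 0, 0, 0, 36, 126]; [0, 0, 0, 0, 0, 0, 0, 49]] (rows listed top to bottom)

image of 1: 0
image of x: 1
image of x^2: 4x + 1
image of x^3: 9x^2 + 6x + 1
image of x^4: 16x^3 + 18x^2 + 8x + 1
image of x^5: 25x^4 + 40x^3 + 30x^2 + 10x + 1
image of x^6: 36x^5 + 75x^4 + 80x^3 + 45x^2 + 12x + 1
image of x^7: 49x^6 + 126x^5 + 175x^4 + 140x^3 + 63x^2 + 14x + 1
each image's coordinates form column j of the matrix
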